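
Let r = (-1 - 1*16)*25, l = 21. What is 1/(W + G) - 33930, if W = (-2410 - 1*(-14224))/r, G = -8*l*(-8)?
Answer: -18979966555/559386 ≈ -33930.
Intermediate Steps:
G = 1344 (G = -8*21*(-8) = -168*(-8) = 1344)
r = -425 (r = (-1 - 16)*25 = -17*25 = -425)
W = -11814/425 (W = (-2410 - 1*(-14224))/(-425) = (-2410 + 14224)*(-1/425) = 11814*(-1/425) = -11814/425 ≈ -27.798)
1/(W + G) - 33930 = 1/(-11814/425 + 1344) - 33930 = 1/(559386/425) - 33930 = 425/559386 - 33930 = -18979966555/559386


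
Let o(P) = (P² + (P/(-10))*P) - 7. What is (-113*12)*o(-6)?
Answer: -172212/5 ≈ -34442.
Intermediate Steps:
o(P) = -7 + 9*P²/10 (o(P) = (P² + (P*(-⅒))*P) - 7 = (P² + (-P/10)*P) - 7 = (P² - P²/10) - 7 = 9*P²/10 - 7 = -7 + 9*P²/10)
(-113*12)*o(-6) = (-113*12)*(-7 + (9/10)*(-6)²) = -1356*(-7 + (9/10)*36) = -1356*(-7 + 162/5) = -1356*127/5 = -172212/5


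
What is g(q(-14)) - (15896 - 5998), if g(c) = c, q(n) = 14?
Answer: -9884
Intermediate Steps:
g(q(-14)) - (15896 - 5998) = 14 - (15896 - 5998) = 14 - 1*9898 = 14 - 9898 = -9884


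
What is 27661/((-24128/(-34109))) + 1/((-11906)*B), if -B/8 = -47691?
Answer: 267860808412067119/6850048330944 ≈ 39104.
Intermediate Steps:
B = 381528 (B = -8*(-47691) = 381528)
27661/((-24128/(-34109))) + 1/((-11906)*B) = 27661/((-24128/(-34109))) + 1/(-11906*381528) = 27661/((-24128*(-1/34109))) - 1/11906*1/381528 = 27661/(24128/34109) - 1/4542472368 = 27661*(34109/24128) - 1/4542472368 = 943489049/24128 - 1/4542472368 = 267860808412067119/6850048330944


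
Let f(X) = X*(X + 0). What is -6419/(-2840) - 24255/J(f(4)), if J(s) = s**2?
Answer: -8405117/90880 ≈ -92.486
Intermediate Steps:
f(X) = X**2 (f(X) = X*X = X**2)
-6419/(-2840) - 24255/J(f(4)) = -6419/(-2840) - 24255/((4**2)**2) = -6419*(-1/2840) - 24255/(16**2) = 6419/2840 - 24255/256 = -8405117/90880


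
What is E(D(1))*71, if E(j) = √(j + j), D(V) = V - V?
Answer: 0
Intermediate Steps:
D(V) = 0
E(j) = √2*√j (E(j) = √(2*j) = √2*√j)
E(D(1))*71 = (√2*√0)*71 = (√2*0)*71 = 0*71 = 0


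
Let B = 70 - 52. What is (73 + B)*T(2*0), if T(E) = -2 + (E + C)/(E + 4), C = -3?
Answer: -1001/4 ≈ -250.25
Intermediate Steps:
T(E) = -2 + (-3 + E)/(4 + E) (T(E) = -2 + (E - 3)/(E + 4) = -2 + (-3 + E)/(4 + E))
B = 18
(73 + B)*T(2*0) = (73 + 18)*((-11 - 2*0)/(4 + 2*0)) = 91*((-11 - 1*0)/(4 + 0)) = 91*((-11 + 0)/4) = 91*((1/4)*(-11)) = 91*(-11/4) = -1001/4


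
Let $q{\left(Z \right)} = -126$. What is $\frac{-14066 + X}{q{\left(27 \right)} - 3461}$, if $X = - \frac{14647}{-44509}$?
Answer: $\frac{626048947}{159653783} \approx 3.9213$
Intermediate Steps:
$X = \frac{14647}{44509}$ ($X = \left(-14647\right) \left(- \frac{1}{44509}\right) = \frac{14647}{44509} \approx 0.32908$)
$\frac{-14066 + X}{q{\left(27 \right)} - 3461} = \frac{-14066 + \frac{14647}{44509}}{-126 - 3461} = - \frac{626048947}{44509 \left(-3587\right)} = \left(- \frac{626048947}{44509}\right) \left(- \frac{1}{3587}\right) = \frac{626048947}{159653783}$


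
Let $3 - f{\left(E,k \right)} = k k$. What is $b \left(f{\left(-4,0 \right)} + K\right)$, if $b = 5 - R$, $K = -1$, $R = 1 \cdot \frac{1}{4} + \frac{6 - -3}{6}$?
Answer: $\frac{13}{2} \approx 6.5$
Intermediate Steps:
$f{\left(E,k \right)} = 3 - k^{2}$ ($f{\left(E,k \right)} = 3 - k k = 3 - k^{2}$)
$R = \frac{7}{4}$ ($R = 1 \cdot \frac{1}{4} + \left(6 + 3\right) \frac{1}{6} = \frac{1}{4} + 9 \cdot \frac{1}{6} = \frac{1}{4} + \frac{3}{2} = \frac{7}{4} \approx 1.75$)
$b = \frac{13}{4}$ ($b = 5 - \frac{7}{4} = \frac{13}{4} \approx 3.25$)
$b \left(f{\left(-4,0 \right)} + K\right) = \frac{13 \left(\left(3 - 0^{2}\right) - 1\right)}{4} = \frac{13 \left(\left(3 - 0\right) - 1\right)}{4} = \frac{13 \left(\left(3 + 0\right) - 1\right)}{4} = \frac{13 \left(3 - 1\right)}{4} = \frac{13}{4} \cdot 2 = \frac{13}{2}$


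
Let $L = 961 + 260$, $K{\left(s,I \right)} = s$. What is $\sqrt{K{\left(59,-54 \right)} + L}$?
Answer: $16 \sqrt{5} \approx 35.777$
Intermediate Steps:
$L = 1221$
$\sqrt{K{\left(59,-54 \right)} + L} = \sqrt{59 + 1221} = \sqrt{1280} = 16 \sqrt{5}$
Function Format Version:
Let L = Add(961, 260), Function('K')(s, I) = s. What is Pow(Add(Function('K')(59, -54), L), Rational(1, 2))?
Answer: Mul(16, Pow(5, Rational(1, 2))) ≈ 35.777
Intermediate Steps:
L = 1221
Pow(Add(Function('K')(59, -54), L), Rational(1, 2)) = Pow(Add(59, 1221), Rational(1, 2)) = Pow(1280, Rational(1, 2)) = Mul(16, Pow(5, Rational(1, 2)))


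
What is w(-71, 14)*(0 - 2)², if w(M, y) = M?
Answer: -284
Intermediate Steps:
w(-71, 14)*(0 - 2)² = -71*(0 - 2)² = -71*(-2)² = -71*4 = -284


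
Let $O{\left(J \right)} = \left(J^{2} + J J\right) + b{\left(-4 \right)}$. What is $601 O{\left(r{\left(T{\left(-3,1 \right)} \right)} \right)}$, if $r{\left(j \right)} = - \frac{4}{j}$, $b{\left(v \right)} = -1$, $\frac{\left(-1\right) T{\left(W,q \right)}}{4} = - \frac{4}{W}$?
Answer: $\frac{601}{8} \approx 75.125$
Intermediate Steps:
$T{\left(W,q \right)} = \frac{16}{W}$ ($T{\left(W,q \right)} = - 4 \left(- \frac{4}{W}\right) = \frac{16}{W}$)
$O{\left(J \right)} = -1 + 2 J^{2}$ ($O{\left(J \right)} = \left(J^{2} + J J\right) - 1 = \left(J^{2} + J^{2}\right) - 1 = 2 J^{2} - 1 = -1 + 2 J^{2}$)
$601 O{\left(r{\left(T{\left(-3,1 \right)} \right)} \right)} = 601 \left(-1 + 2 \left(- \frac{4}{16 \frac{1}{-3}}\right)^{2}\right) = 601 \left(-1 + 2 \left(- \frac{4}{16 \left(- \frac{1}{3}\right)}\right)^{2}\right) = 601 \left(-1 + 2 \left(- \frac{4}{- \frac{16}{3}}\right)^{2}\right) = 601 \left(-1 + 2 \left(\left(-4\right) \left(- \frac{3}{16}\right)\right)^{2}\right) = 601 \left(-1 + 2 \left(\frac{3}{4}\right)^{2}\right) = 601 \left(-1 + 2 \cdot \frac{9}{16}\right) = 601 \left(-1 + \frac{9}{8}\right) = 601 \cdot \frac{1}{8} = \frac{601}{8}$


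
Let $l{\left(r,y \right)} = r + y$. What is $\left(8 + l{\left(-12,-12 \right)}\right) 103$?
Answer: $-1648$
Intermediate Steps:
$\left(8 + l{\left(-12,-12 \right)}\right) 103 = \left(8 - 24\right) 103 = \left(-16\right) 103 = -1648$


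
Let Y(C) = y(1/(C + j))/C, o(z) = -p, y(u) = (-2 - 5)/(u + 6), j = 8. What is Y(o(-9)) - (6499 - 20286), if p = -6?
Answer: 3515636/255 ≈ 13787.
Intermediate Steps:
y(u) = -7/(6 + u)
o(z) = 6 (o(z) = -1*(-6) = 6)
Y(C) = -7/(C*(6 + 1/(8 + C))) (Y(C) = (-7/(6 + 1/(C + 8)))/C = (-7/(6 + 1/(8 + C)))/C = -7/(C*(6 + 1/(8 + C))))
Y(o(-9)) - (6499 - 20286) = 7*(-8 - 1*6)/(6*(49 + 6*6)) - (6499 - 20286) = 7*(1/6)*(-8 - 6)/(49 + 36) - 1*(-13787) = 7*(1/6)*(-14)/85 + 13787 = 7*(1/6)*(1/85)*(-14) + 13787 = -49/255 + 13787 = 3515636/255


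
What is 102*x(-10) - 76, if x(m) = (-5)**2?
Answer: 2474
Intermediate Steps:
x(m) = 25
102*x(-10) - 76 = 102*25 - 76 = 2550 - 76 = 2474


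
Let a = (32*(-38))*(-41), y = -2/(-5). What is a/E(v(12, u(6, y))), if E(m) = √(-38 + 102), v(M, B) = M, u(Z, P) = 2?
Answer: 6232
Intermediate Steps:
y = ⅖ (y = -2*(-⅕) = ⅖ ≈ 0.40000)
E(m) = 8 (E(m) = √64 = 8)
a = 49856 (a = -1216*(-41) = 49856)
a/E(v(12, u(6, y))) = 49856/8 = 49856*(⅛) = 6232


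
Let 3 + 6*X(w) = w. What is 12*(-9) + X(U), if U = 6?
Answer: -215/2 ≈ -107.50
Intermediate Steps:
X(w) = -½ + w/6
12*(-9) + X(U) = 12*(-9) + (-½ + (⅙)*6) = -108 + (-½ + 1) = -108 + ½ = -215/2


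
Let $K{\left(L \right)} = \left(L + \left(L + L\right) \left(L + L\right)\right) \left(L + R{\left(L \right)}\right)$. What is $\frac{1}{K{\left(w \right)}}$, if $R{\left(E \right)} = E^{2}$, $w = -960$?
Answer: $\frac{1}{3392963481600} \approx 2.9473 \cdot 10^{-13}$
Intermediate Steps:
$K{\left(L \right)} = \left(L + L^{2}\right) \left(L + 4 L^{2}\right)$ ($K{\left(L \right)} = \left(L + \left(L + L\right) \left(L + L\right)\right) \left(L + L^{2}\right) = \left(L + 2 L 2 L\right) \left(L + L^{2}\right) = \left(L + 4 L^{2}\right) \left(L + L^{2}\right) = \left(L + L^{2}\right) \left(L + 4 L^{2}\right)$)
$\frac{1}{K{\left(w \right)}} = \frac{1}{\left(-960\right)^{2} \left(1 + 4 \left(-960\right)^{2} + 5 \left(-960\right)\right)} = \frac{1}{921600 \left(1 + 4 \cdot 921600 - 4800\right)} = \frac{1}{921600 \left(1 + 3686400 - 4800\right)} = \frac{1}{921600 \cdot 3681601} = \frac{1}{3392963481600}$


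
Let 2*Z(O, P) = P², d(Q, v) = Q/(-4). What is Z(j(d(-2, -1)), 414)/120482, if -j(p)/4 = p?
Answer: 42849/60241 ≈ 0.71129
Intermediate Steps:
d(Q, v) = -Q/4 (d(Q, v) = Q*(-¼) = -Q/4)
j(p) = -4*p
Z(O, P) = P²/2
Z(j(d(-2, -1)), 414)/120482 = ((½)*414²)/120482 = ((½)*171396)*(1/120482) = 85698*(1/120482) = 42849/60241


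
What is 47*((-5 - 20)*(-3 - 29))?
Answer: 37600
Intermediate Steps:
47*((-5 - 20)*(-3 - 29)) = 47*(-25*(-32)) = 47*800 = 37600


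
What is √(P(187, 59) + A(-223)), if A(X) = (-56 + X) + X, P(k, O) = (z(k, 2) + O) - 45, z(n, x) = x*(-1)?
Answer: 7*I*√10 ≈ 22.136*I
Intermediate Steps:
z(n, x) = -x
P(k, O) = -47 + O (P(k, O) = (-1*2 + O) - 45 = (-2 + O) - 45 = -47 + O)
A(X) = -56 + 2*X
√(P(187, 59) + A(-223)) = √((-47 + 59) + (-56 + 2*(-223))) = √(12 + (-56 - 446)) = √(12 - 502) = √(-490) = 7*I*√10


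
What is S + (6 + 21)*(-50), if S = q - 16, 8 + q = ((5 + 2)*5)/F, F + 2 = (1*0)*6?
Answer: -2783/2 ≈ -1391.5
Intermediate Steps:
F = -2 (F = -2 + (1*0)*6 = -2 + 0*6 = -2 + 0 = -2)
q = -51/2 (q = -8 + ((5 + 2)*5)/(-2) = -8 + (7*5)*(-½) = -8 + 35*(-½) = -8 - 35/2 = -51/2 ≈ -25.500)
S = -83/2 (S = -51/2 - 16 = -83/2 ≈ -41.500)
S + (6 + 21)*(-50) = -83/2 + (6 + 21)*(-50) = -83/2 + 27*(-50) = -83/2 - 1350 = -2783/2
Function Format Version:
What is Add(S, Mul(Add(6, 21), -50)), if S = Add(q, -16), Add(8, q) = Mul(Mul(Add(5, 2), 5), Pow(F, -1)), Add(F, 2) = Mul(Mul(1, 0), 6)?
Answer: Rational(-2783, 2) ≈ -1391.5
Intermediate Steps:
F = -2 (F = Add(-2, Mul(Mul(1, 0), 6)) = Add(-2, Mul(0, 6)) = Add(-2, 0) = -2)
q = Rational(-51, 2) (q = Add(-8, Mul(Mul(Add(5, 2), 5), Pow(-2, -1))) = Add(-8, Mul(Mul(7, 5), Rational(-1, 2))) = Add(-8, Mul(35, Rational(-1, 2))) = Add(-8, Rational(-35, 2)) = Rational(-51, 2) ≈ -25.500)
S = Rational(-83, 2) (S = Add(Rational(-51, 2), -16) = Rational(-83, 2) ≈ -41.500)
Add(S, Mul(Add(6, 21), -50)) = Add(Rational(-83, 2), Mul(Add(6, 21), -50)) = Add(Rational(-83, 2), Mul(27, -50)) = Add(Rational(-83, 2), -1350) = Rational(-2783, 2)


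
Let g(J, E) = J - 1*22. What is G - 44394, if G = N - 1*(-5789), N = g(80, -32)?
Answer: -38547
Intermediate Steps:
g(J, E) = -22 + J (g(J, E) = J - 22 = -22 + J)
N = 58 (N = -22 + 80 = 58)
G = 5847 (G = 58 - 1*(-5789) = 58 + 5789 = 5847)
G - 44394 = 5847 - 44394 = -38547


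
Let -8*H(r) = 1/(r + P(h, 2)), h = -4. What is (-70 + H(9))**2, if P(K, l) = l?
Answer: 37957921/7744 ≈ 4901.6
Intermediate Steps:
H(r) = -1/(8*(2 + r)) (H(r) = -1/(8*(r + 2)) = -1/(8*(2 + r)))
(-70 + H(9))**2 = (-70 - 1/(16 + 8*9))**2 = (-70 - 1/(16 + 72))**2 = (-70 - 1/88)**2 = (-6161/88)**2 = 37957921/7744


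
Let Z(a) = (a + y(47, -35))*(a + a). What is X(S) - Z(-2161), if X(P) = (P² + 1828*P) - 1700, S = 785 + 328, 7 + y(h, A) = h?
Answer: -5895329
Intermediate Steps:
y(h, A) = -7 + h
S = 1113
Z(a) = 2*a*(40 + a) (Z(a) = (a + (-7 + 47))*(a + a) = (a + 40)*(2*a) = (40 + a)*(2*a) = 2*a*(40 + a))
X(P) = -1700 + P² + 1828*P
X(S) - Z(-2161) = (-1700 + 1113² + 1828*1113) - 2*(-2161)*(40 - 2161) = (-1700 + 1238769 + 2034564) - 2*(-2161)*(-2121) = 3271633 - 1*9166962 = 3271633 - 9166962 = -5895329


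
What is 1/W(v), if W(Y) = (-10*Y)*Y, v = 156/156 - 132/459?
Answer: -23409/118810 ≈ -0.19703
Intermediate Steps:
v = 109/153 (v = 156*(1/156) - 132*1/459 = 1 - 44/153 = 109/153 ≈ 0.71242)
W(Y) = -10*Y**2
1/W(v) = 1/(-10*(109/153)**2) = 1/(-10*11881/23409) = 1/(-118810/23409) = -23409/118810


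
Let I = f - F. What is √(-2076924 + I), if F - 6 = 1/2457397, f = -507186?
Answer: I*√15604959741137924041/2457397 ≈ 1607.5*I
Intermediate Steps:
F = 14744383/2457397 (F = 6 + 1/2457397 = 14744383/2457397 ≈ 6.0000)
I = -1246372099225/2457397 (I = -507186 - 1*14744383/2457397 = -507186 - 14744383/2457397 = -1246372099225/2457397 ≈ -5.0719e+5)
√(-2076924 + I) = √(-2076924 - 1246372099225/2457397) = √(-6350198906053/2457397) = I*√15604959741137924041/2457397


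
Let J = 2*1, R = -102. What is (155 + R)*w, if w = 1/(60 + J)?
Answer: 53/62 ≈ 0.85484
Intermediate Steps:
J = 2
w = 1/62 (w = 1/(60 + 2) = 1/62 ≈ 0.016129)
(155 + R)*w = (155 - 102)*(1/62) = 53*(1/62) = 53/62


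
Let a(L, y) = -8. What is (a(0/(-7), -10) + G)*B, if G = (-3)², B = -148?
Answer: -148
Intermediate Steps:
G = 9
(a(0/(-7), -10) + G)*B = (-8 + 9)*(-148) = 1*(-148) = -148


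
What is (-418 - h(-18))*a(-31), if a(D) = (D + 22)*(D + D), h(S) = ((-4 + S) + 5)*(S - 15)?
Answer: -546282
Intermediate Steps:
h(S) = (1 + S)*(-15 + S)
a(D) = 2*D*(22 + D) (a(D) = (22 + D)*(2*D) = 2*D*(22 + D))
(-418 - h(-18))*a(-31) = (-418 - (-15 + (-18)**2 - 14*(-18)))*(2*(-31)*(22 - 31)) = (-418 - (-15 + 324 + 252))*(2*(-31)*(-9)) = (-418 - 1*561)*558 = (-418 - 561)*558 = -979*558 = -546282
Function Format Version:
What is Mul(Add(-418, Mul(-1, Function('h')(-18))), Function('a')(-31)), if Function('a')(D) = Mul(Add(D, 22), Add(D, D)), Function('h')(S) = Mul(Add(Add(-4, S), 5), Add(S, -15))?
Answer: -546282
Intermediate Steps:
Function('h')(S) = Mul(Add(1, S), Add(-15, S))
Function('a')(D) = Mul(2, D, Add(22, D)) (Function('a')(D) = Mul(Add(22, D), Mul(2, D)) = Mul(2, D, Add(22, D)))
Mul(Add(-418, Mul(-1, Function('h')(-18))), Function('a')(-31)) = Mul(Add(-418, Mul(-1, Add(-15, Pow(-18, 2), Mul(-14, -18)))), Mul(2, -31, Add(22, -31))) = Mul(Add(-418, Mul(-1, Add(-15, 324, 252))), Mul(2, -31, -9)) = Mul(Add(-418, Mul(-1, 561)), 558) = Mul(Add(-418, -561), 558) = Mul(-979, 558) = -546282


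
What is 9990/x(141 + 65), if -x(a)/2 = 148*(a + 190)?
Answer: -15/176 ≈ -0.085227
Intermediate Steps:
x(a) = -56240 - 296*a (x(a) = -296*(a + 190) = -296*(190 + a) = -2*(28120 + 148*a) = -56240 - 296*a)
9990/x(141 + 65) = 9990/(-56240 - 296*(141 + 65)) = 9990/(-56240 - 296*206) = 9990/(-56240 - 60976) = 9990/(-117216) = 9990*(-1/117216) = -15/176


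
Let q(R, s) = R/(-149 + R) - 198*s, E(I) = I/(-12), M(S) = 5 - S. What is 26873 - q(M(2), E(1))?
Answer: 1960526/73 ≈ 26857.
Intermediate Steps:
E(I) = -I/12 (E(I) = I*(-1/12) = -I/12)
q(R, s) = -198*s + R/(-149 + R) (q(R, s) = R/(-149 + R) - 198*s = -198*s + R/(-149 + R))
26873 - q(M(2), E(1)) = 26873 - ((5 - 1*2) + 29502*(-1/12*1) - 198*(5 - 1*2)*(-1/12*1))/(-149 + (5 - 1*2)) = 26873 - ((5 - 2) + 29502*(-1/12) - 198*(5 - 2)*(-1/12))/(-149 + (5 - 2)) = 26873 - (3 - 4917/2 - 198*3*(-1/12))/(-149 + 3) = 26873 - (3 - 4917/2 + 99/2)/(-146) = 26873 - (-1)*(-2406)/146 = 26873 - 1*1203/73 = 26873 - 1203/73 = 1960526/73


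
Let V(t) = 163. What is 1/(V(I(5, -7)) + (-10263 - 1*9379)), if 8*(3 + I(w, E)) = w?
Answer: -1/19479 ≈ -5.1337e-5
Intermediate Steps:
I(w, E) = -3 + w/8
1/(V(I(5, -7)) + (-10263 - 1*9379)) = 1/(163 + (-10263 - 1*9379)) = 1/(163 + (-10263 - 9379)) = 1/(163 - 19642) = 1/(-19479) = -1/19479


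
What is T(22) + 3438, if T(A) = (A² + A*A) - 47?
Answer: 4359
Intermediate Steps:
T(A) = -47 + 2*A² (T(A) = (A² + A²) - 47 = 2*A² - 47 = -47 + 2*A²)
T(22) + 3438 = (-47 + 2*22²) + 3438 = (-47 + 2*484) + 3438 = (-47 + 968) + 3438 = 921 + 3438 = 4359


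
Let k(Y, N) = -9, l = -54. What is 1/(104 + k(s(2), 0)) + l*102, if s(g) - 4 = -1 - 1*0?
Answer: -523259/95 ≈ -5508.0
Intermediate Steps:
s(g) = 3 (s(g) = 4 + (-1 - 1*0) = 4 + (-1 + 0) = 4 - 1 = 3)
1/(104 + k(s(2), 0)) + l*102 = 1/(104 - 9) - 54*102 = 1/95 - 5508 = -523259/95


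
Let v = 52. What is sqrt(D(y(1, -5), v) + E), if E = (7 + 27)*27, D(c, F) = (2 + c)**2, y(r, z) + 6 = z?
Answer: 3*sqrt(111) ≈ 31.607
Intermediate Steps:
y(r, z) = -6 + z
E = 918 (E = 34*27 = 918)
sqrt(D(y(1, -5), v) + E) = sqrt((2 + (-6 - 5))**2 + 918) = sqrt((2 - 11)**2 + 918) = sqrt((-9)**2 + 918) = sqrt(81 + 918) = sqrt(999) = 3*sqrt(111)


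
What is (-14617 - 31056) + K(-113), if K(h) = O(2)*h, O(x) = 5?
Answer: -46238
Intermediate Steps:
K(h) = 5*h
(-14617 - 31056) + K(-113) = (-14617 - 31056) + 5*(-113) = -45673 - 565 = -46238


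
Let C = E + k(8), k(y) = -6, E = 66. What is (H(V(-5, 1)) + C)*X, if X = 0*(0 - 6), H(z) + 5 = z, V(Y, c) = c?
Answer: 0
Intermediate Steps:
H(z) = -5 + z
C = 60 (C = 66 - 6 = 60)
X = 0 (X = 0*(-6) = 0)
(H(V(-5, 1)) + C)*X = ((-5 + 1) + 60)*0 = (-4 + 60)*0 = 56*0 = 0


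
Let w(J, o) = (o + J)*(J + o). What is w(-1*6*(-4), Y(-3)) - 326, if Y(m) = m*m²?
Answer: -317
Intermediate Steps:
Y(m) = m³
w(J, o) = (J + o)² (w(J, o) = (J + o)*(J + o) = (J + o)²)
w(-1*6*(-4), Y(-3)) - 326 = (-1*6*(-4) + (-3)³)² - 326 = (-6*(-4) - 27)² - 326 = (24 - 27)² - 326 = (-3)² - 326 = 9 - 326 = -317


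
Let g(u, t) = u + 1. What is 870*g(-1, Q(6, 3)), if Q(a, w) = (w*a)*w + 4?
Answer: 0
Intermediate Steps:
Q(a, w) = 4 + a*w² (Q(a, w) = (a*w)*w + 4 = a*w² + 4 = 4 + a*w²)
g(u, t) = 1 + u
870*g(-1, Q(6, 3)) = 870*(1 - 1) = 870*0 = 0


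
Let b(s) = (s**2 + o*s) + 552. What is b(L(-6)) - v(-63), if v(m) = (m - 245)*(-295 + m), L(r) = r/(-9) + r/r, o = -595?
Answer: -996308/9 ≈ -1.1070e+5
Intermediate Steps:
L(r) = 1 - r/9 (L(r) = r*(-1/9) + 1 = -r/9 + 1 = 1 - r/9)
v(m) = (-295 + m)*(-245 + m) (v(m) = (-245 + m)*(-295 + m) = (-295 + m)*(-245 + m))
b(s) = 552 + s**2 - 595*s (b(s) = (s**2 - 595*s) + 552 = 552 + s**2 - 595*s)
b(L(-6)) - v(-63) = (552 + (1 - 1/9*(-6))**2 - 595*(1 - 1/9*(-6))) - (72275 + (-63)**2 - 540*(-63)) = (552 + (1 + 2/3)**2 - 595*(1 + 2/3)) - (72275 + 3969 + 34020) = (552 + (5/3)**2 - 595*5/3) - 1*110264 = (552 + 25/9 - 2975/3) - 110264 = -3932/9 - 110264 = -996308/9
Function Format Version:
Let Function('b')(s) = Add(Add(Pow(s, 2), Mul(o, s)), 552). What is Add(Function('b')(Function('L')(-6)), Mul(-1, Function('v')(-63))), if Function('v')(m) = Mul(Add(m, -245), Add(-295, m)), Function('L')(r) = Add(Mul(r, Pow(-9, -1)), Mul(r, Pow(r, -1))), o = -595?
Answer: Rational(-996308, 9) ≈ -1.1070e+5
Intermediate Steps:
Function('L')(r) = Add(1, Mul(Rational(-1, 9), r)) (Function('L')(r) = Add(Mul(r, Rational(-1, 9)), 1) = Add(Mul(Rational(-1, 9), r), 1) = Add(1, Mul(Rational(-1, 9), r)))
Function('v')(m) = Mul(Add(-295, m), Add(-245, m)) (Function('v')(m) = Mul(Add(-245, m), Add(-295, m)) = Mul(Add(-295, m), Add(-245, m)))
Function('b')(s) = Add(552, Pow(s, 2), Mul(-595, s)) (Function('b')(s) = Add(Add(Pow(s, 2), Mul(-595, s)), 552) = Add(552, Pow(s, 2), Mul(-595, s)))
Add(Function('b')(Function('L')(-6)), Mul(-1, Function('v')(-63))) = Add(Add(552, Pow(Add(1, Mul(Rational(-1, 9), -6)), 2), Mul(-595, Add(1, Mul(Rational(-1, 9), -6)))), Mul(-1, Add(72275, Pow(-63, 2), Mul(-540, -63)))) = Add(Add(552, Pow(Add(1, Rational(2, 3)), 2), Mul(-595, Add(1, Rational(2, 3)))), Mul(-1, Add(72275, 3969, 34020))) = Add(Add(552, Pow(Rational(5, 3), 2), Mul(-595, Rational(5, 3))), Mul(-1, 110264)) = Add(Add(552, Rational(25, 9), Rational(-2975, 3)), -110264) = Add(Rational(-3932, 9), -110264) = Rational(-996308, 9)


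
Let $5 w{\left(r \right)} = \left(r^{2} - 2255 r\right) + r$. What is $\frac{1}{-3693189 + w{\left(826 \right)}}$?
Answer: $- \frac{5}{19645473} \approx -2.5451 \cdot 10^{-7}$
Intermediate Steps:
$w{\left(r \right)} = - \frac{2254 r}{5} + \frac{r^{2}}{5}$ ($w{\left(r \right)} = \frac{\left(r^{2} - 2255 r\right) + r}{5} = \frac{r^{2} - 2254 r}{5} = - \frac{2254 r}{5} + \frac{r^{2}}{5}$)
$\frac{1}{-3693189 + w{\left(826 \right)}} = \frac{1}{-3693189 + \frac{1}{5} \cdot 826 \left(-2254 + 826\right)} = \frac{1}{-3693189 + \frac{1}{5} \cdot 826 \left(-1428\right)} = \frac{1}{-3693189 - \frac{1179528}{5}} = \frac{1}{- \frac{19645473}{5}} = - \frac{5}{19645473}$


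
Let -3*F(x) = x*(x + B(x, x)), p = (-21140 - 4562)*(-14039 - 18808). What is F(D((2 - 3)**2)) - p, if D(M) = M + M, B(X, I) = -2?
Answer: -844233594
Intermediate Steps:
D(M) = 2*M
p = 844233594 (p = -25702*(-32847) = 844233594)
F(x) = -x*(-2 + x)/3 (F(x) = -x*(x - 2)/3 = -x*(-2 + x)/3)
F(D((2 - 3)**2)) - p = (2*(2 - 3)**2)*(2 - 2*(2 - 3)**2)/3 - 1*844233594 = (2*(-1)**2)*(2 - 2*(-1)**2)/3 - 844233594 = (2*1)*(2 - 2)/3 - 844233594 = (1/3)*2*(2 - 1*2) - 844233594 = (1/3)*2*(2 - 2) - 844233594 = (1/3)*2*0 - 844233594 = 0 - 844233594 = -844233594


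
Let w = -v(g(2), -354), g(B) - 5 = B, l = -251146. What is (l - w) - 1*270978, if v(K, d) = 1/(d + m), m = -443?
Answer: -416132829/797 ≈ -5.2212e+5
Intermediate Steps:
g(B) = 5 + B
v(K, d) = 1/(-443 + d) (v(K, d) = 1/(d - 443) = 1/(-443 + d))
w = 1/797 (w = -1/(-443 - 354) = -1/(-797) = -1*(-1/797) = 1/797 ≈ 0.0012547)
(l - w) - 1*270978 = (-251146 - 1*1/797) - 1*270978 = (-251146 - 1/797) - 270978 = -200163363/797 - 270978 = -416132829/797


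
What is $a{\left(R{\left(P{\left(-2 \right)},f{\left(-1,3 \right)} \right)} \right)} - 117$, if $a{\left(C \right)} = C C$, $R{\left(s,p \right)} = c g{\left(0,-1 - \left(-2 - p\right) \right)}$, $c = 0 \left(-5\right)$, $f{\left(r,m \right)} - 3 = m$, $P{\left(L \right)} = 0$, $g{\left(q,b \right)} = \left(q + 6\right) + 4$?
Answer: $-117$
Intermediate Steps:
$g{\left(q,b \right)} = 10 + q$ ($g{\left(q,b \right)} = \left(6 + q\right) + 4 = 10 + q$)
$f{\left(r,m \right)} = 3 + m$
$c = 0$
$R{\left(s,p \right)} = 0$ ($R{\left(s,p \right)} = 0 \left(10 + 0\right) = 0 \cdot 10 = 0$)
$a{\left(C \right)} = C^{2}$
$a{\left(R{\left(P{\left(-2 \right)},f{\left(-1,3 \right)} \right)} \right)} - 117 = 0^{2} - 117 = 0 - 117 = -117$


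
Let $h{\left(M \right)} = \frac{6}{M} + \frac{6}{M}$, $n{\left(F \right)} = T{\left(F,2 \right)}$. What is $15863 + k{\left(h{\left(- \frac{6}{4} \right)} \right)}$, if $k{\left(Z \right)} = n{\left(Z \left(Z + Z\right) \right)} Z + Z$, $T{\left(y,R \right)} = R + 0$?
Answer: $15839$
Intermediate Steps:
$T{\left(y,R \right)} = R$
$n{\left(F \right)} = 2$
$h{\left(M \right)} = \frac{12}{M}$
$k{\left(Z \right)} = 3 Z$ ($k{\left(Z \right)} = 2 Z + Z = 3 Z$)
$15863 + k{\left(h{\left(- \frac{6}{4} \right)} \right)} = 15863 + 3 \frac{12}{\left(-6\right) \frac{1}{4}} = 15863 + 3 \frac{12}{- \frac{3}{2}} = 15863 + 3 \cdot 12 \left(- \frac{2}{3}\right) = 15863 + 3 \left(-8\right) = 15863 - 24 = 15839$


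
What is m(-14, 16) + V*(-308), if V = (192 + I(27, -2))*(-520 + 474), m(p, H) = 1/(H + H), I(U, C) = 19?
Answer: 95662337/32 ≈ 2.9894e+6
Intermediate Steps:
m(p, H) = 1/(2*H)
V = -9706 (V = (192 + 19)*(-520 + 474) = 211*(-46) = -9706)
m(-14, 16) + V*(-308) = (½)/16 - 9706*(-308) = (½)*(1/16) + 2989448 = 1/32 + 2989448 = 95662337/32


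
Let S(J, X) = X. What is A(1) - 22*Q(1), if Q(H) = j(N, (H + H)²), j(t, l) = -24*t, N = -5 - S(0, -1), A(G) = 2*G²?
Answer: -2110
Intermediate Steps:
N = -4 (N = -5 - 1*(-1) = -5 + 1 = -4)
j(t, l) = -24*t
Q(H) = 96 (Q(H) = -24*(-4) = 96)
A(1) - 22*Q(1) = 2*1² - 22*96 = 2*1 - 2112 = 2 - 2112 = -2110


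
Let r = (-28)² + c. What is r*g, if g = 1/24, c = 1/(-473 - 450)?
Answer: 723631/22152 ≈ 32.667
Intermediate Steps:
c = -1/923 (c = 1/(-923) = -1/923 ≈ -0.0010834)
r = 723631/923 (r = (-28)² - 1/923 = 784 - 1/923 = 723631/923 ≈ 784.00)
g = 1/24 ≈ 0.041667
r*g = (723631/923)*(1/24) = 723631/22152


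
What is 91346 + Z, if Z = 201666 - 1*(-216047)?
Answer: 509059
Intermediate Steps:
Z = 417713 (Z = 201666 + 216047 = 417713)
91346 + Z = 91346 + 417713 = 509059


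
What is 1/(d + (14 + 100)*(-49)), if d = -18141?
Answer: -1/23727 ≈ -4.2146e-5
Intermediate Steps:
1/(d + (14 + 100)*(-49)) = 1/(-18141 + (14 + 100)*(-49)) = 1/(-18141 + 114*(-49)) = 1/(-18141 - 5586) = 1/(-23727) = -1/23727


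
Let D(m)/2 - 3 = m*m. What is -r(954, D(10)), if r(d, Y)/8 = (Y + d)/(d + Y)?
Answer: -8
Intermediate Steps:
D(m) = 6 + 2*m² (D(m) = 6 + 2*(m*m) = 6 + 2*m²)
r(d, Y) = 8 (r(d, Y) = 8*((Y + d)/(d + Y)) = 8*((Y + d)/(Y + d)) = 8*1 = 8)
-r(954, D(10)) = -1*8 = -8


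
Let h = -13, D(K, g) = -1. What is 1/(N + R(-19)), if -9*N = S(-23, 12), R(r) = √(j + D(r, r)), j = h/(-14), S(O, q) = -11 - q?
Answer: 2898/7487 - 81*I*√14/7487 ≈ 0.38707 - 0.04048*I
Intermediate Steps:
j = 13/14 (j = -13/(-14) = -13*(-1/14) = 13/14 ≈ 0.92857)
R(r) = I*√14/14 (R(r) = √(13/14 - 1) = √(-1/14) = I*√14/14)
N = 23/9 (N = -(-11 - 1*12)/9 = -(-11 - 12)/9 = -⅑*(-23) = 23/9 ≈ 2.5556)
1/(N + R(-19)) = 1/(23/9 + I*√14/14)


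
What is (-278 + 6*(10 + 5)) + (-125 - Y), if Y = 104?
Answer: -417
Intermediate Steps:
(-278 + 6*(10 + 5)) + (-125 - Y) = (-278 + 6*(10 + 5)) + (-125 - 1*104) = (-278 + 6*15) + (-125 - 104) = (-278 + 90) - 229 = -188 - 229 = -417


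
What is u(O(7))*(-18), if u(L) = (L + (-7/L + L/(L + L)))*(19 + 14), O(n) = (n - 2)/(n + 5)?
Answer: 94347/10 ≈ 9434.7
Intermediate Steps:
O(n) = (-2 + n)/(5 + n)
u(L) = 33/2 - 231/L + 33*L (u(L) = (L + (-7/L + L/((2*L))))*33 = (L + (-7/L + L*(1/(2*L))))*33 = (L + (-7/L + ½))*33 = (L + (½ - 7/L))*33 = (½ + L - 7/L)*33 = 33/2 - 231/L + 33*L)
u(O(7))*(-18) = (33/2 - 231*(5 + 7)/(-2 + 7) + 33*((-2 + 7)/(5 + 7)))*(-18) = (33/2 - 231/(5/12) + 33*(5/12))*(-18) = (33/2 - 231/((1/12)*5) + 33*((1/12)*5))*(-18) = (33/2 - 231/5/12 + 33*(5/12))*(-18) = (33/2 - 231*12/5 + 55/4)*(-18) = (33/2 - 2772/5 + 55/4)*(-18) = -10483/20*(-18) = 94347/10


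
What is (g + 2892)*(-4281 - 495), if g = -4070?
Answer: 5626128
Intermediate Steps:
(g + 2892)*(-4281 - 495) = (-4070 + 2892)*(-4281 - 495) = -1178*(-4776) = 5626128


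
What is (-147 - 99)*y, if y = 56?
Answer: -13776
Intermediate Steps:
(-147 - 99)*y = (-147 - 99)*56 = -246*56 = -13776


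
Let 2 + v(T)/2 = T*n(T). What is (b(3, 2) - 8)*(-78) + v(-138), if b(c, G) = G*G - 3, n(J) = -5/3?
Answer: 1002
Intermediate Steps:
n(J) = -5/3 (n(J) = -5*⅓ = -5/3)
v(T) = -4 - 10*T/3 (v(T) = -4 + 2*(T*(-5/3)) = -4 + 2*(-5*T/3) = -4 - 10*T/3)
b(c, G) = -3 + G² (b(c, G) = G² - 3 = -3 + G²)
(b(3, 2) - 8)*(-78) + v(-138) = ((-3 + 2²) - 8)*(-78) + (-4 - 10/3*(-138)) = ((-3 + 4) - 8)*(-78) + (-4 + 460) = (1 - 8)*(-78) + 456 = -7*(-78) + 456 = 546 + 456 = 1002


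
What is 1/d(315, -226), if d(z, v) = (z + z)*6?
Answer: 1/3780 ≈ 0.00026455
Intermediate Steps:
d(z, v) = 12*z (d(z, v) = (2*z)*6 = 12*z)
1/d(315, -226) = 1/(12*315) = 1/3780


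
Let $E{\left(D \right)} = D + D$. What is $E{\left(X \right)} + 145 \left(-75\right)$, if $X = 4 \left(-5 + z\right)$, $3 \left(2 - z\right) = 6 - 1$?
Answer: $- \frac{32737}{3} \approx -10912.0$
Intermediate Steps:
$z = \frac{1}{3}$ ($z = 2 - \frac{6 - 1}{3} = 2 - \frac{5}{3} = \frac{1}{3} \approx 0.33333$)
$X = - \frac{56}{3}$ ($X = 4 \left(-5 + \frac{1}{3}\right) = 4 \left(- \frac{14}{3}\right) = - \frac{56}{3} \approx -18.667$)
$E{\left(D \right)} = 2 D$
$E{\left(X \right)} + 145 \left(-75\right) = 2 \left(- \frac{56}{3}\right) + 145 \left(-75\right) = - \frac{112}{3} - 10875 = - \frac{32737}{3}$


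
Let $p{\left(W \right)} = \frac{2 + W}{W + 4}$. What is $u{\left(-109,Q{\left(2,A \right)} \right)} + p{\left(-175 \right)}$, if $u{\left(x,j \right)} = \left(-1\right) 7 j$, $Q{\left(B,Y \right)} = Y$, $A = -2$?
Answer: $\frac{2567}{171} \approx 15.012$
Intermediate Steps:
$u{\left(x,j \right)} = - 7 j$
$p{\left(W \right)} = \frac{2 + W}{4 + W}$
$u{\left(-109,Q{\left(2,A \right)} \right)} + p{\left(-175 \right)} = \left(-7\right) \left(-2\right) + \frac{2 - 175}{4 - 175} = 14 + \frac{1}{-171} \left(-173\right) = 14 - - \frac{173}{171} = 14 + \frac{173}{171} = \frac{2567}{171}$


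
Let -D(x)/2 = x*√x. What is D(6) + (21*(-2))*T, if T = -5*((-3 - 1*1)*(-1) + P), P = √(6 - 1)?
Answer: 840 - 12*√6 + 210*√5 ≈ 1280.2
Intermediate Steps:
P = √5 ≈ 2.2361
D(x) = -2*x^(3/2) (D(x) = -2*x*√x = -2*x^(3/2))
T = -20 - 5*√5 (T = -5*((-3 - 1*1)*(-1) + √5) = -5*((-3 - 1)*(-1) + √5) = -5*(-4*(-1) + √5) = -5*(4 + √5) = -20 - 5*√5 ≈ -31.180)
D(6) + (21*(-2))*T = -12*√6 + (21*(-2))*(-20 - 5*√5) = -12*√6 - 42*(-20 - 5*√5) = -12*√6 + (840 + 210*√5) = 840 - 12*√6 + 210*√5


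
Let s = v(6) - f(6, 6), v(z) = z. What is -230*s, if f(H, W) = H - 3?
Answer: -690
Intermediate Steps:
f(H, W) = -3 + H
s = 3 (s = 6 - (-3 + 6) = 6 - 1*3 = 6 - 3 = 3)
-230*s = -230*3 = -690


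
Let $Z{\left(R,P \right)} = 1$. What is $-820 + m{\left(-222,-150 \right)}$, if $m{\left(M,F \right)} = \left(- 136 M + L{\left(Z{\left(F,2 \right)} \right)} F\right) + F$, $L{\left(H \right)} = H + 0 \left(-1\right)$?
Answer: $29072$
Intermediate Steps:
$L{\left(H \right)} = H$ ($L{\left(H \right)} = H + 0 = H$)
$m{\left(M,F \right)} = - 136 M + 2 F$ ($m{\left(M,F \right)} = \left(- 136 M + 1 F\right) + F = \left(- 136 M + F\right) + F = \left(F - 136 M\right) + F = - 136 M + 2 F$)
$-820 + m{\left(-222,-150 \right)} = -820 + \left(\left(-136\right) \left(-222\right) + 2 \left(-150\right)\right) = -820 + \left(30192 - 300\right) = -820 + 29892 = 29072$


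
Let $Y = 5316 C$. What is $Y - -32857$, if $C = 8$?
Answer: $75385$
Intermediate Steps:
$Y = 42528$ ($Y = 5316 \cdot 8 = 42528$)
$Y - -32857 = 42528 - -32857 = 42528 + 32857 = 75385$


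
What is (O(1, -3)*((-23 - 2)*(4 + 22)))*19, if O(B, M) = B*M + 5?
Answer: -24700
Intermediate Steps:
O(B, M) = 5 + B*M
(O(1, -3)*((-23 - 2)*(4 + 22)))*19 = ((5 + 1*(-3))*((-23 - 2)*(4 + 22)))*19 = ((5 - 3)*(-25*26))*19 = (2*(-650))*19 = -1300*19 = -24700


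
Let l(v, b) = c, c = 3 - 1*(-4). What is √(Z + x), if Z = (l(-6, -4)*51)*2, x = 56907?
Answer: √57621 ≈ 240.04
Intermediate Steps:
c = 7 (c = 3 + 4 = 7)
l(v, b) = 7
Z = 714 (Z = (7*51)*2 = 357*2 = 714)
√(Z + x) = √(714 + 56907) = √57621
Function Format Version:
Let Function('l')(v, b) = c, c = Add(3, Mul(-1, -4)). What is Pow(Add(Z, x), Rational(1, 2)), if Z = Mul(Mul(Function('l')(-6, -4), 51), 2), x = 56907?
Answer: Pow(57621, Rational(1, 2)) ≈ 240.04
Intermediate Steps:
c = 7 (c = Add(3, 4) = 7)
Function('l')(v, b) = 7
Z = 714 (Z = Mul(Mul(7, 51), 2) = Mul(357, 2) = 714)
Pow(Add(Z, x), Rational(1, 2)) = Pow(Add(714, 56907), Rational(1, 2)) = Pow(57621, Rational(1, 2))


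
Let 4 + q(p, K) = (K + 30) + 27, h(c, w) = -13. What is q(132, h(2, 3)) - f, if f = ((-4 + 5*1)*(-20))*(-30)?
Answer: -560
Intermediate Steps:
q(p, K) = 53 + K (q(p, K) = -4 + ((K + 30) + 27) = -4 + ((30 + K) + 27) = -4 + (57 + K) = 53 + K)
f = 600 (f = ((-4 + 5)*(-20))*(-30) = (1*(-20))*(-30) = -20*(-30) = 600)
q(132, h(2, 3)) - f = (53 - 13) - 1*600 = 40 - 600 = -560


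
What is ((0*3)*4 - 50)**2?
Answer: 2500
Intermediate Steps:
((0*3)*4 - 50)**2 = (0*4 - 50)**2 = (0 - 50)**2 = (-50)**2 = 2500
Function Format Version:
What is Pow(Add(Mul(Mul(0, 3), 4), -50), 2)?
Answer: 2500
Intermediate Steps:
Pow(Add(Mul(Mul(0, 3), 4), -50), 2) = Pow(Add(Mul(0, 4), -50), 2) = Pow(Add(0, -50), 2) = Pow(-50, 2) = 2500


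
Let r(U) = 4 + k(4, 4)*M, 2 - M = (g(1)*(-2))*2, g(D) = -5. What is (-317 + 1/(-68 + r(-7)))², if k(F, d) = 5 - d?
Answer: 675740025/6724 ≈ 1.0050e+5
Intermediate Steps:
M = -18 (M = 2 - (-5*(-2))*2 = 2 - 10*2 = 2 - 1*20 = 2 - 20 = -18)
r(U) = -14 (r(U) = 4 + (5 - 1*4)*(-18) = 4 + (5 - 4)*(-18) = 4 + 1*(-18) = 4 - 18 = -14)
(-317 + 1/(-68 + r(-7)))² = (-317 + 1/(-68 - 14))² = (-317 + 1/(-82))² = (-317 - 1/82)² = (-25995/82)² = 675740025/6724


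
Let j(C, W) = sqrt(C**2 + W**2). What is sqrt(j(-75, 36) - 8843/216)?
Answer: sqrt(-53058 + 3888*sqrt(769))/36 ≈ 6.5002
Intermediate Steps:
sqrt(j(-75, 36) - 8843/216) = sqrt(sqrt((-75)**2 + 36**2) - 8843/216) = sqrt(sqrt(5625 + 1296) - 8843*1/216) = sqrt(sqrt(6921) - 8843/216) = sqrt(3*sqrt(769) - 8843/216) = sqrt(-8843/216 + 3*sqrt(769))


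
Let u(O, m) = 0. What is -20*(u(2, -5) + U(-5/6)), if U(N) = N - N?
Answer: 0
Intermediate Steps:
U(N) = 0
-20*(u(2, -5) + U(-5/6)) = -20*(0 + 0) = -20*0 = 0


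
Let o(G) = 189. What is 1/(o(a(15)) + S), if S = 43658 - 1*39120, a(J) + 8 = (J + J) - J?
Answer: 1/4727 ≈ 0.00021155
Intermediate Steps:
a(J) = -8 + J (a(J) = -8 + ((J + J) - J) = -8 + (2*J - J) = -8 + J)
S = 4538 (S = 43658 - 39120 = 4538)
1/(o(a(15)) + S) = 1/(189 + 4538) = 1/4727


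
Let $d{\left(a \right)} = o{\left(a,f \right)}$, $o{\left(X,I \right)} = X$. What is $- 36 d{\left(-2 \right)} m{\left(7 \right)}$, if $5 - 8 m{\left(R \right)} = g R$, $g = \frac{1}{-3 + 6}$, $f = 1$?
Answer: $24$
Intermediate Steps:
$g = \frac{1}{3} \approx 0.33333$
$d{\left(a \right)} = a$
$m{\left(R \right)} = \frac{5}{8} - \frac{R}{24}$ ($m{\left(R \right)} = \frac{5}{8} - \frac{\frac{1}{3} R}{8} = \frac{5}{8} - \frac{R}{24}$)
$- 36 d{\left(-2 \right)} m{\left(7 \right)} = \left(-36\right) \left(-2\right) \left(\frac{5}{8} - \frac{7}{24}\right) = 72 \left(\frac{5}{8} - \frac{7}{24}\right) = 72 \cdot \frac{1}{3} = 24$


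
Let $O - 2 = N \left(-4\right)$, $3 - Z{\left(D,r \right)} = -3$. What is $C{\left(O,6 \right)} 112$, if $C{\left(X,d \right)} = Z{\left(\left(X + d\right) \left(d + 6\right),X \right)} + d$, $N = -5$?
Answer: $1344$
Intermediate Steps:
$Z{\left(D,r \right)} = 6$ ($Z{\left(D,r \right)} = 3 - -3 = 3 + 3 = 6$)
$O = 22$ ($O = 2 - -20 = 2 + 20 = 22$)
$C{\left(X,d \right)} = 6 + d$
$C{\left(O,6 \right)} 112 = \left(6 + 6\right) 112 = 12 \cdot 112 = 1344$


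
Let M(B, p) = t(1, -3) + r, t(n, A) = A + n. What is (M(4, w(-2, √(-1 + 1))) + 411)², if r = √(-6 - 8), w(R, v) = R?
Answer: (409 + I*√14)² ≈ 1.6727e+5 + 3061.0*I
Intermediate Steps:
r = I*√14 (r = √(-14) = I*√14 ≈ 3.7417*I)
M(B, p) = -2 + I*√14 (M(B, p) = (-3 + 1) + I*√14 = -2 + I*√14)
(M(4, w(-2, √(-1 + 1))) + 411)² = ((-2 + I*√14) + 411)² = (409 + I*√14)²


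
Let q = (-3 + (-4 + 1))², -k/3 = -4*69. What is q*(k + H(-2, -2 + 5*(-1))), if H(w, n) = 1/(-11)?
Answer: 327852/11 ≈ 29805.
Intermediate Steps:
k = 828 (k = -(-12)*69 = -3*(-276) = 828)
H(w, n) = -1/11
q = 36 (q = (-3 - 3)² = (-6)² = 36)
q*(k + H(-2, -2 + 5*(-1))) = 36*(828 - 1/11) = 36*(9107/11) = 327852/11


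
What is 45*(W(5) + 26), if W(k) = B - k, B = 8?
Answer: 1305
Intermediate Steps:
W(k) = 8 - k
45*(W(5) + 26) = 45*((8 - 1*5) + 26) = 45*((8 - 5) + 26) = 45*(3 + 26) = 45*29 = 1305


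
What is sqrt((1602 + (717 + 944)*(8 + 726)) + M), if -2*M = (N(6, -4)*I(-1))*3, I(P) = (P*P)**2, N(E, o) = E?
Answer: sqrt(1220767) ≈ 1104.9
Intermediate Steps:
I(P) = P**4 (I(P) = (P**2)**2 = P**4)
M = -9 (M = -6*(-1)**4*3/2 = -6*1*3/2 = -3*3 = -1/2*18 = -9)
sqrt((1602 + (717 + 944)*(8 + 726)) + M) = sqrt((1602 + (717 + 944)*(8 + 726)) - 9) = sqrt((1602 + 1661*734) - 9) = sqrt((1602 + 1219174) - 9) = sqrt(1220776 - 9) = sqrt(1220767)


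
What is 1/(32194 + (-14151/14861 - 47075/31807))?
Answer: 472683827/15216433444006 ≈ 3.1064e-5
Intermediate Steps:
1/(32194 + (-14151/14861 - 47075/31807)) = 1/(32194 - 1149682432/472683827) = 1/(15216433444006/472683827) = 472683827/15216433444006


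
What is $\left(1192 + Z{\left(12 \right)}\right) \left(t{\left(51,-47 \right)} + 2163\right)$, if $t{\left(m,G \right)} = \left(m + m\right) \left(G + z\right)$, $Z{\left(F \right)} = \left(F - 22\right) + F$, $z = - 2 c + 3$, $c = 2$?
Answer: $-3263202$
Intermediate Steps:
$z = -1$ ($z = \left(-2\right) 2 + 3 = -4 + 3 = -1$)
$Z{\left(F \right)} = -22 + 2 F$ ($Z{\left(F \right)} = \left(-22 + F\right) + F = -22 + 2 F$)
$t{\left(m,G \right)} = 2 m \left(-1 + G\right)$ ($t{\left(m,G \right)} = \left(m + m\right) \left(G - 1\right) = 2 m \left(-1 + G\right)$)
$\left(1192 + Z{\left(12 \right)}\right) \left(t{\left(51,-47 \right)} + 2163\right) = \left(1192 + \left(-22 + 2 \cdot 12\right)\right) \left(2 \cdot 51 \left(-1 - 47\right) + 2163\right) = \left(1192 + \left(-22 + 24\right)\right) \left(2 \cdot 51 \left(-48\right) + 2163\right) = \left(1192 + 2\right) \left(-4896 + 2163\right) = 1194 \left(-2733\right) = -3263202$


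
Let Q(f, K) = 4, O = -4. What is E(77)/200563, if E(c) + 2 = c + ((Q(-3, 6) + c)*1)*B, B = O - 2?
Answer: -411/200563 ≈ -0.0020492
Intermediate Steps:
B = -6 (B = -4 - 2 = -6)
E(c) = -26 - 5*c (E(c) = -2 + (c + ((4 + c)*1)*(-6)) = -2 + (c + (4 + c)*(-6)) = -2 + (c + (-24 - 6*c)) = -2 + (-24 - 5*c) = -26 - 5*c)
E(77)/200563 = (-26 - 5*77)/200563 = (-26 - 385)*(1/200563) = -411*1/200563 = -411/200563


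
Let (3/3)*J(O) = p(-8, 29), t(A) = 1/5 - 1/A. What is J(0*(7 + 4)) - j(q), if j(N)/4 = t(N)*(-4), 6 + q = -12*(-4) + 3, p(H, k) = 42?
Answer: 2018/45 ≈ 44.844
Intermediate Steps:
q = 45 (q = -6 + (-12*(-4) + 3) = -6 + (48 + 3) = -6 + 51 = 45)
t(A) = ⅕ - 1/A (t(A) = 1*(⅕) - 1/A = ⅕ - 1/A)
J(O) = 42
j(N) = -16*(-5 + N)/(5*N) (j(N) = 4*(((-5 + N)/(5*N))*(-4)) = 4*(-4*(-5 + N)/(5*N)) = -16*(-5 + N)/(5*N))
J(0*(7 + 4)) - j(q) = 42 - (-16/5 + 16/45) = 42 - 1*(-128/45) = 42 + 128/45 = 2018/45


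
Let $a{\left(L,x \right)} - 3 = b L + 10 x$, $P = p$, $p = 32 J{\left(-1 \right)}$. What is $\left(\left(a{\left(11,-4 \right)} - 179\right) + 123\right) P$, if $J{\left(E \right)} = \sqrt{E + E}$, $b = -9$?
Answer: $- 6144 i \sqrt{2} \approx - 8688.9 i$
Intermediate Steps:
$J{\left(E \right)} = \sqrt{2} \sqrt{E}$ ($J{\left(E \right)} = \sqrt{2 E} = \sqrt{2} \sqrt{E}$)
$p = 32 i \sqrt{2}$ ($p = 32 \sqrt{2} \sqrt{-1} = 32 \sqrt{2} i = 32 i \sqrt{2} \approx 45.255 i$)
$P = 32 i \sqrt{2} \approx 45.255 i$
$a{\left(L,x \right)} = 3 - 9 L + 10 x$ ($a{\left(L,x \right)} = 3 - \left(- 10 x + 9 L\right) = 3 - 9 L + 10 x$)
$\left(\left(a{\left(11,-4 \right)} - 179\right) + 123\right) P = \left(\left(\left(3 - 99 + 10 \left(-4\right)\right) - 179\right) + 123\right) 32 i \sqrt{2} = \left(\left(\left(3 - 99 - 40\right) - 179\right) + 123\right) 32 i \sqrt{2} = \left(\left(-136 - 179\right) + 123\right) 32 i \sqrt{2} = \left(-315 + 123\right) 32 i \sqrt{2} = - 192 \cdot 32 i \sqrt{2} = - 6144 i \sqrt{2}$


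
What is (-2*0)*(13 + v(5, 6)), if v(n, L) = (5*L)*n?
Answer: 0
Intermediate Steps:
v(n, L) = 5*L*n
(-2*0)*(13 + v(5, 6)) = (-2*0)*(13 + 5*6*5) = 0*(13 + 150) = 0*163 = 0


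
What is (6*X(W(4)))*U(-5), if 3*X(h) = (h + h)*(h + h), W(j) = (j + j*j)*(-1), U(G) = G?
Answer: -16000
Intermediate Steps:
W(j) = -j - j² (W(j) = (j + j²)*(-1) = -j - j²)
X(h) = 4*h²/3 (X(h) = ((h + h)*(h + h))/3 = ((2*h)*(2*h))/3 = (4*h²)/3 = 4*h²/3)
(6*X(W(4)))*U(-5) = (6*(4*(-1*4*(1 + 4))²/3))*(-5) = (6*(4*(-1*4*5)²/3))*(-5) = (6*((4/3)*(-20)²))*(-5) = (6*((4/3)*400))*(-5) = (6*(1600/3))*(-5) = 3200*(-5) = -16000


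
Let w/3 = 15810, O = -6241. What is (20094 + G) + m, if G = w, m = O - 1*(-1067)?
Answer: 62350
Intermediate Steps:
m = -5174 (m = -6241 - 1*(-1067) = -6241 + 1067 = -5174)
w = 47430 (w = 3*15810 = 47430)
G = 47430
(20094 + G) + m = (20094 + 47430) - 5174 = 67524 - 5174 = 62350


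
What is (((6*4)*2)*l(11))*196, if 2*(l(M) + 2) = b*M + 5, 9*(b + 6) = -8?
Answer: -1055264/3 ≈ -3.5175e+5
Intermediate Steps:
b = -62/9 (b = -6 + (1/9)*(-8) = -6 - 8/9 = -62/9 ≈ -6.8889)
l(M) = 1/2 - 31*M/9 (l(M) = -2 + (-62*M/9 + 5)/2 = -2 + (5 - 62*M/9)/2 = -2 + (5/2 - 31*M/9) = 1/2 - 31*M/9)
(((6*4)*2)*l(11))*196 = (((6*4)*2)*(1/2 - 31/9*11))*196 = ((24*2)*(1/2 - 341/9))*196 = (48*(-673/18))*196 = -5384/3*196 = -1055264/3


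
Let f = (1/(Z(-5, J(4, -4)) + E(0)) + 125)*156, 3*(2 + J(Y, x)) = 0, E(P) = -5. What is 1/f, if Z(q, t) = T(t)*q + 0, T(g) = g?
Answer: 5/97656 ≈ 5.1200e-5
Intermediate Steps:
J(Y, x) = -2 (J(Y, x) = -2 + (⅓)*0 = -2 + 0 = -2)
Z(q, t) = q*t (Z(q, t) = t*q + 0 = q*t + 0 = q*t)
f = 97656/5 (f = (1/(-5*(-2) - 5) + 125)*156 = (1/(10 - 5) + 125)*156 = (1/5 + 125)*156 = (⅕ + 125)*156 = (626/5)*156 = 97656/5 ≈ 19531.)
1/f = 1/(97656/5) = 5/97656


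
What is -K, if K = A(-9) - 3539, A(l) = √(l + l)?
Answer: 3539 - 3*I*√2 ≈ 3539.0 - 4.2426*I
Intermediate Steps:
A(l) = √2*√l (A(l) = √(2*l) = √2*√l)
K = -3539 + 3*I*√2 (K = √2*√(-9) - 3539 = √2*(3*I) - 3539 = 3*I*√2 - 3539 = -3539 + 3*I*√2 ≈ -3539.0 + 4.2426*I)
-K = -(-3539 + 3*I*√2) = 3539 - 3*I*√2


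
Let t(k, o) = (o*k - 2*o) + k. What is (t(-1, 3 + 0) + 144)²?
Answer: 17956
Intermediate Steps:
t(k, o) = k - 2*o + k*o (t(k, o) = (k*o - 2*o) + k = (-2*o + k*o) + k = k - 2*o + k*o)
(t(-1, 3 + 0) + 144)² = ((-1 - 2*(3 + 0) - (3 + 0)) + 144)² = ((-1 - 2*3 - 1*3) + 144)² = ((-1 - 6 - 3) + 144)² = (-10 + 144)² = 134² = 17956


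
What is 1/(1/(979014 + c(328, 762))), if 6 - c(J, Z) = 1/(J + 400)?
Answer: 712726559/728 ≈ 9.7902e+5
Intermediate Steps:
c(J, Z) = 6 - 1/(400 + J) (c(J, Z) = 6 - 1/(J + 400) = 6 - 1/(400 + J))
1/(1/(979014 + c(328, 762))) = 1/(1/(979014 + (2399 + 6*328)/(400 + 328))) = 1/(1/(979014 + (2399 + 1968)/728)) = 1/(1/(979014 + (1/728)*4367)) = 1/(1/(979014 + 4367/728)) = 1/(1/(712726559/728)) = 1/(728/712726559) = 712726559/728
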